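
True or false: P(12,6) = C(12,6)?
False

Working:
P(12,6) = 665,280 and C(12,6) = 924; P(n,r) = r! × C(n,r) so P > C whenever r ≥ 2.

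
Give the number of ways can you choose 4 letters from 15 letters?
1,365
C(15,4) = 15! / (4! × (15-4)!)
         = 15! / (4! × 11!)
         = 1,365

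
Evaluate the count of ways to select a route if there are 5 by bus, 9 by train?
14

Reasoning: By the addition principle: 5 + 9 = 14.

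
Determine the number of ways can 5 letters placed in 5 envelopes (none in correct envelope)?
44

Explanation: Using D(n) = (n-1)[D(n-1) + D(n-2)]:
D(5) = (5-1) × [D(4) + D(3)]
      = 4 × [9 + 2]
      = 4 × 11
      = 44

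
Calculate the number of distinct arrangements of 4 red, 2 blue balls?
15

Reasoning: Multinomial: 6!/(4! × 2!) = 15.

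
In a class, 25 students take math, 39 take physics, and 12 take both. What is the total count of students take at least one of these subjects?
52

Explanation: |A∪B| = |A|+|B|-|A∩B| = 25+39-12 = 52.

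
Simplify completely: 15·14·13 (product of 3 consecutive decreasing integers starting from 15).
2,730

Reasoning: This is P(15,3) = 15!/(12)! = 2,730.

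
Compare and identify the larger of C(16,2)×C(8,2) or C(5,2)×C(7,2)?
C(16,2)×C(8,2)

Explanation: C(16,2)×C(8,2)=3,360, C(5,2)×C(7,2)=210.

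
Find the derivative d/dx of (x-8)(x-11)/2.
d/dx[(x-8)(x-11)] = (x-11) + (x-8) = 2x - 19. Dividing by 2 gives (2x - 19)/2.
Final answer: (2x - 19)/2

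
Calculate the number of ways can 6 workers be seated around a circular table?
120

Explanation: Circular arrangements: (6-1)! = 120.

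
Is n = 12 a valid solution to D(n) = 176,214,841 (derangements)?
D(12) = (12-1)·[D(11) + D(10)] = 11·[14,684,570 + 1,334,961] = 176,214,841, which equals 176,214,841.

Answer: Yes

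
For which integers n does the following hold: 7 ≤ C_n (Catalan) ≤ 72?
C_3=5; C_4=14; C_5=42; C_6=132. So valid n = 4, 5.
Final answer: 4, 5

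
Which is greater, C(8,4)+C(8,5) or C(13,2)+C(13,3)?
C(13,2)+C(13,3)

Working:
First=126, Second=364.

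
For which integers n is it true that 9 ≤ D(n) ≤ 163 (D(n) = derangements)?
4, 5
Using D(n) = (n−1)[D(n−1) + D(n−2)] with D(1)=0, D(2)=1: D(3)=2; D(4)=9; D(5)=44; D(6)=265. So valid n = 4, 5.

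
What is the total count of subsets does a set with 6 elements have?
Each element can be included or excluded: 2^6 = 64.
Final answer: 64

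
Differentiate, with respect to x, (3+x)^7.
7(3+x)^6

Reasoning: Using the power rule: d/dx (3+x)^7 = 7(3+x)^{6}.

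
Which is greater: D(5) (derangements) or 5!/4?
D(5)

Reasoning: D(5) = (5-1)·[D(4) + D(3)] = 4·[9 + 2] = 44; 5!/4 = 120/4 = 30.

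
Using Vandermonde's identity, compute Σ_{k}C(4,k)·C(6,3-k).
= C(4+6,3) = C(10,3) = 120.

Answer: 120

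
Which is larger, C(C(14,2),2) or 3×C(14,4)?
C(C(14,2),2)=4,095, 3×C(14,4)=3,003.
Final answer: C(C(14,2),2)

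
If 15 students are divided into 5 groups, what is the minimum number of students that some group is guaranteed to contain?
3

Reasoning: Pigeonhole: ⌈15/5⌉ = 3.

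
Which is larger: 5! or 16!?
16!

Reasoning: 5!=120, 16!=20,922,789,888,000. 16! > 5!.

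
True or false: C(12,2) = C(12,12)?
False

Reasoning: C(12,2) = 66 but C(12,12) = 1; symmetry gives C(12,2) = C(12,10), not C(12,12).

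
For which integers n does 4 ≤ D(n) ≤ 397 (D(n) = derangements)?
4, 5, 6

Using D(n) = (n−1)[D(n−1) + D(n−2)] with D(1)=0, D(2)=1: D(3)=2; D(4)=9; D(5)=44; D(6)=265; D(7)=1,854. So valid n = 4, 5, 6.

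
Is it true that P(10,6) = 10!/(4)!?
True

Permutation formula P(n,k) = n!/(n-k)!: 10!/4! = 3,628,800/24 = 151,200 = P(10,6). The statement holds.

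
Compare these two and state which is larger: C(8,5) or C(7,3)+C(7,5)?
Equal

C(8,5)=56; C(7,3)+C(7,5)=35+21=56.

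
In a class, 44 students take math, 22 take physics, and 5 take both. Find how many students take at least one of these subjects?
61
|A∪B| = |A|+|B|-|A∩B| = 44+22-5 = 61.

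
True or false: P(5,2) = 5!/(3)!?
Permutation formula P(n,k) = n!/(n-k)!: 5!/3! = 120/6 = 20 = P(5,2). The statement holds.

Answer: True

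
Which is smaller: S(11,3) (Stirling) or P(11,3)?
P(11,3)

Reasoning: S(11,3) = 3·S(10,3) + S(10,2) = 3·9,330 + 511 = 28,501; P(11,3) = 990.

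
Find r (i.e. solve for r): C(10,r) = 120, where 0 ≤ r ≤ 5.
3

Working:
C(10,r) is increasing for 0 ≤ r ≤ 5. Stepping up (C(10,r+1) = C(10,r)·(10−r)/(r+1)): C(10,1) = 10, C(10,2) = 45, C(10,3) = 120 ✓. So r = 3.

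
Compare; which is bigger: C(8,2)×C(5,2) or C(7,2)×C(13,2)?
C(8,2)×C(5,2)=280, C(7,2)×C(13,2)=1,638.

Answer: C(7,2)×C(13,2)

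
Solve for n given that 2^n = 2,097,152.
21

Solution: 2,097,152 = 1,024 × 1,024 × 2 = 2^10 × 2^10 × 2^1 = 2^21, so n = 21.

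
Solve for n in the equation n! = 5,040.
7
n! is strictly increasing. 5! = 120, 6! = 720, 7! = 5,040 ✓. So n = 7.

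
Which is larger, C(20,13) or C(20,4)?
C(20,13)

C(20,13)=77,520, C(20,4)=4,845.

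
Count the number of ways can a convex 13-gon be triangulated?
58,786

Using the Catalan number formula: C_n = C(2n, n) / (n+1)
C_11 = C(22, 11) / (11+1)
     = 705432 / 12
     = 58,786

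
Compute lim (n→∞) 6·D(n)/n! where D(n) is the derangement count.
6/e

Working:
D(n)/n! → 1/e, so 6·D(n)/n! → 6/e.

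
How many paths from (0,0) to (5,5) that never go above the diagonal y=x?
42

Explanation: Counted by the Catalan number C_5: C_5 = C(10,5)/(5+1) = 252/6 = 42.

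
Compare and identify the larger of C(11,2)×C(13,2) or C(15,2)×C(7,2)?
C(11,2)×C(13,2)
C(11,2)×C(13,2)=4,290, C(15,2)×C(7,2)=2,205.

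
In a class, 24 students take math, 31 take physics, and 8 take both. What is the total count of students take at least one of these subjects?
47

|A∪B| = |A|+|B|-|A∩B| = 24+31-8 = 47.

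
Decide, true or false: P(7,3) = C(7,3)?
False

Solution: P(7,3) = 210 but C(7,3) = 35; they differ by a factor of 3! = 6, so the statement does not hold.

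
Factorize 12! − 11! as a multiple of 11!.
11 × 11! = 439,084,800

Solution: 12! − 11! = 12·11! − 11! = (12 − 1)·11! = 11 × 11! = 439,084,800.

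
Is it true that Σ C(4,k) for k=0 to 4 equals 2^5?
False
Binomial theorem: Σ C(4,k) = (1+1)^4 = 2^4 = 16; RHS 2^5 = 32.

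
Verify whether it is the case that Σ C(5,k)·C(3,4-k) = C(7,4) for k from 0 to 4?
Vandermonde's identity gives C(8,4) = 70; RHS C(7,4) = 35.
Final answer: False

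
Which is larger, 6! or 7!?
7!

Working:
6!=720, 7!=5,040. 7! > 6!.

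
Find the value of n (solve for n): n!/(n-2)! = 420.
n!/(n-2)! = n×(n-1), a product of 2 consecutive integers ≈ (n−0.5)^2. 420^(1/2) + 0.5 ≈ 21.0; check n = 21: 21×20 = 420 ✓. So n = 21.

Answer: 21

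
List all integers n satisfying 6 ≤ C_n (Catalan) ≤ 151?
4, 5, 6
C_3=5; C_4=14; C_5=42; C_6=132; C_7=429. So valid n = 4, 5, 6.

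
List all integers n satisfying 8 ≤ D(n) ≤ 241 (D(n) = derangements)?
4, 5
Using D(n) = (n−1)[D(n−1) + D(n−2)] with D(1)=0, D(2)=1: D(3)=2; D(4)=9; D(5)=44; D(6)=265. So valid n = 4, 5.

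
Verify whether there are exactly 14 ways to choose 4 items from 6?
False

Working:
C(6,4) = 15 ≠ 14.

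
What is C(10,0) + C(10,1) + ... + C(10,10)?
Sum of binomial coefficients = 2^10 = 1,024.

Answer: 1,024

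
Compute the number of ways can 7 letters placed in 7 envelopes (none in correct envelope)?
1,854

Using D(n) = (n-1)[D(n-1) + D(n-2)]:
D(7) = (7-1) × [D(6) + D(5)]
      = 6 × [265 + 44]
      = 6 × 309
      = 1,854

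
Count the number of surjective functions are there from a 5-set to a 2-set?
30

Explanation: Onto functions = 2! × S(5,2)
First compute S(5,2) via recurrence:
Using the Stirling recurrence: S(n,k) = k·S(n-1,k) + S(n-1,k-1)
S(5,2) = 2·S(4,2) + S(4,1)
         = 2·7 + 1
         = 14 + 1
         = 15
Then: 2 × 15 = 30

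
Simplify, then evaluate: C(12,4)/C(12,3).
9/4

Explanation: C(n,k+1)/C(n,k) = (n−k)/(k+1). Here (12−3)/(3+1) = 9/4 = 9/4.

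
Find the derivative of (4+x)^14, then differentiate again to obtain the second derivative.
First derivative: 14(4+x)^{13}. Second derivative: 14·13·(4+x)^{12} = 182(4+x)^{12}.

Answer: 182(4+x)^12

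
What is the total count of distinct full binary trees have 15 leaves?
2,674,440
Using the Catalan number formula: C_n = C(2n, n) / (n+1)
C_14 = C(28, 14) / (14+1)
     = 40116600 / 15
     = 2,674,440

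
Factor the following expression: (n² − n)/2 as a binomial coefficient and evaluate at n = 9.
C(n,2); C(9,2) = 36

Working:
(n² − n)/2 = n(n−1)/2 = C(n,2). At n = 9: C(9,2) = 36.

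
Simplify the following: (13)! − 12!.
(13)! − 12! = (13)·12! − 12! = (13−1)·12! = 12·12! = 5,748,019,200.

Answer: 5,748,019,200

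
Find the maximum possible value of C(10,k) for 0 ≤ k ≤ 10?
252
Maximum at k = 5: C(10,5) = 252.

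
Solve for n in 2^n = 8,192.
13
8,192 = 1,024 × 8 = 2^10 × 2^3 = 2^13, so n = 13.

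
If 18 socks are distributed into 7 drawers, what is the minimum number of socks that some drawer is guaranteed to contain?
3

Pigeonhole: ⌈18/7⌉ = 3.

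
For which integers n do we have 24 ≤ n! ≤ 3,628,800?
4, 5, 6, 7, 8, 9, 10

Explanation: n! is strictly increasing; 4! = 24 and 10! = 3,628,800, so valid n = 4, 5, 6, 7, 8, 9, 10.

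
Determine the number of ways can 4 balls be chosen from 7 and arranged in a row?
840

Reasoning: P(7,4) = 7!/(7-4)! = 840.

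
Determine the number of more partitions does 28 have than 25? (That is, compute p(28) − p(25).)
Pentagonal recurrence p(n) = p(n−1) + p(n−2) − p(n−5) − p(n−7) + …: p(28) = p(27) + p(26) − p(23) − p(21) + p(16) + p(13) − p(6) − p(2) = 3,010 + 2,436 − 1,255 − 792 + 231 + 101 − 11 − 2 = 3,718.
p(25) = p(24) + p(23) − p(20) − p(18) + p(13) + p(10) − p(3) = 1,575 + 1,255 − 627 − 385 + 101 + 42 − 3 = 1,958.
Difference = 3,718 − 1,958 = 1,760.
Final answer: 1,760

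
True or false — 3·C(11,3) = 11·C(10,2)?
True

Explanation: Absorption identity k·C(n,k) = n·C(n-1,k-1). LHS = 3·165 = 495; RHS = 11·45 = 495.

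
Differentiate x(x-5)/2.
(2x - 5)/2

Working:
d/dx[(x-0)(x-5)] = (x-5) + (x-0) = 2x - 5. Dividing by 2 gives (2x - 5)/2.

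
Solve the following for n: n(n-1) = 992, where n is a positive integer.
32

Reasoning: n² − n − 992 = 0, so n = (1 ± √(1 + 4·992))/2 = (1 ± √3,969)/2 = (1 ± 63)/2, i.e. n = 32 or n = -31. Taking the positive root, n = 32 (check: 32×31 = 992).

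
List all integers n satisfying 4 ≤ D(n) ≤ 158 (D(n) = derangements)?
4, 5
Using D(n) = (n−1)[D(n−1) + D(n−2)] with D(1)=0, D(2)=1: D(3)=2; D(4)=9; D(5)=44; D(6)=265. So valid n = 4, 5.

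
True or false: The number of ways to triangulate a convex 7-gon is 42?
Triangulations of a convex 7-gon are counted by the Catalan number C_5: C_5 = C(10,5)/(5+1) = 252/6 = 42.
Final answer: True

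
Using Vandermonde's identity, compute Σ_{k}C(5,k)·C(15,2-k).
190
= C(5+15,2) = C(20,2) = 190.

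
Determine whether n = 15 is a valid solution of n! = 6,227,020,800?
No

Working:
15! = 15·14! = 15·87,178,291,200 = 1,307,674,368,000, which does not equal 6,227,020,800.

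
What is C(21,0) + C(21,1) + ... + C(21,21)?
2,097,152

Explanation: Sum of binomial coefficients = 2^21 = 2,097,152.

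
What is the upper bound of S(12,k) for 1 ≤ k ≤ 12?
1,379,400

Solution: Row S(12,k) for k = 1..12 (via S(n,k) = k·S(n−1,k) + S(n−1,k−1)): 1, 2,047, 86,526, 611,501, 1,379,400, 1,323,652, 627,396, 159,027, 22,275, 1,705, 66, 1. The row is unimodal; maximum at k = 5: 1,379,400.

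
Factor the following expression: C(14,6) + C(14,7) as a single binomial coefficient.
C(15,7)

Solution: By Pascal's identity: C(14,6) + C(14,7) = C(15,7) = 6,435.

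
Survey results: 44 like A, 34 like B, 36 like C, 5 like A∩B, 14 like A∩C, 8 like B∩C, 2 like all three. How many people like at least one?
89

Solution: |A∪B∪C| = 44+34+36-5-14-8+2 = 89.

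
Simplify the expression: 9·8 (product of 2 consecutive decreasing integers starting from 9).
72

Working:
This is P(9,2) = 9!/(7)! = 72.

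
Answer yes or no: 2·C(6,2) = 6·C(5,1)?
Yes

Working:
Absorption identity k·C(n,k) = n·C(n-1,k-1). LHS = 2·15 = 30; RHS = 6·5 = 30.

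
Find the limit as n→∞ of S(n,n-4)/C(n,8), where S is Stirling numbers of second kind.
The leading term of S(n,n-4) as a polynomial in n is (7)!!·C(n,8), so the ratio → (7)!! = 105.

Answer: 105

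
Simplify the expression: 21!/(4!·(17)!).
This is C(21,4) = 5,985.
Final answer: 5,985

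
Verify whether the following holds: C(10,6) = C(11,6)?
False

Solution: LHS = C(10,6) = 210; RHS = C(11,6) = 462. 210 ≠ 462, so the statement does not hold.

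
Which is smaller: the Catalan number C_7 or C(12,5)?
C_7

C_7 = C(14,7)/(7+1) = 3,432/8 = 429; C(12,5) = 792.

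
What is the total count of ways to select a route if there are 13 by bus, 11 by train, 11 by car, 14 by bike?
49

Solution: By the addition principle: 13 + 11 + 11 + 14 = 49.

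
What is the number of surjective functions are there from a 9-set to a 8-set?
1,451,520

Reasoning: Onto functions = 8! × S(9,8)
First compute S(9,8) via recurrence:
Using the Stirling recurrence: S(n,k) = k·S(n-1,k) + S(n-1,k-1)
S(9,8) = 8·S(8,8) + S(8,7)
         = 8·1 + 28
         = 8 + 28
         = 36
Then: 40320 × 36 = 1,451,520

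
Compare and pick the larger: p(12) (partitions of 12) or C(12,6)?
Pentagonal recurrence p(n) = p(n−1) + p(n−2) − p(n−5) − p(n−7) + …: p(12) = p(11) + p(10) − p(7) − p(5) + p(0) = 56 + 42 − 15 − 7 + 1 = 77; C(12,6) = 924.
Final answer: C(12,6)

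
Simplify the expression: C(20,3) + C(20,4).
5,985

Solution: By Pascal's identity: C(21,4) = 5,985.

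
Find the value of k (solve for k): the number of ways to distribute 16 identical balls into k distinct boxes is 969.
4

Stars and bars: the count is C(16+k−1, k−1), increasing in k. k=2: C(17,1) = 17, k=3: C(18,2) = 153, k=4: C(19,3) = 969 ✓. So k = 4.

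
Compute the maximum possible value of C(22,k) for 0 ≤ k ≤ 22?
705,432

Reasoning: Maximum at k = 11: C(22,11) = 705,432.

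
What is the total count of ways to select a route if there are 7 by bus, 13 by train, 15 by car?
35

Solution: By the addition principle: 7 + 13 + 15 = 35.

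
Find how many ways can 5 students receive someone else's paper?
Using D(n) = (n-1)[D(n-1) + D(n-2)]:
D(5) = (5-1) × [D(4) + D(3)]
      = 4 × [9 + 2]
      = 4 × 11
      = 44

Answer: 44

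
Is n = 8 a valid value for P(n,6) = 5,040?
No

P(8,6) = 8·7·6·5·4·3 = 20,160, which does not equal 5,040.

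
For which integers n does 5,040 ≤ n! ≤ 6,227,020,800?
7, 8, 9, 10, 11, 12, 13

Reasoning: n! is strictly increasing; 7! = 5,040 and 13! = 6,227,020,800, so valid n = 7, 8, 9, 10, 11, 12, 13.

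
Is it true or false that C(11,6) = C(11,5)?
True
Symmetry C(n,k) = C(n,n-k): C(11,6) = 462 and C(11,5) = 462. Both sides agree, so the statement holds.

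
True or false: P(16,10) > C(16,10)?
True
P(16,10) = 29,059,430,400 and C(16,10) = 8,008; P(n,r) = r! × C(n,r) so P > C whenever r ≥ 2.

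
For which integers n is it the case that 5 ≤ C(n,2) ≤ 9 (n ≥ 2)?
4

Solution: C(3,2)=3; C(4,2)=6; C(5,2)=10. So valid n = 4.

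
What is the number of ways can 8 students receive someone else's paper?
14,833
Using D(n) = (n-1)[D(n-1) + D(n-2)]:
D(8) = (8-1) × [D(7) + D(6)]
      = 7 × [1854 + 265]
      = 7 × 2119
      = 14,833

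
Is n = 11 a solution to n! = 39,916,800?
Yes

11! = 11·10! = 11·3,628,800 = 39,916,800, which equals 39,916,800.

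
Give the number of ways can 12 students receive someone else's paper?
176,214,841

Solution: Using D(n) = (n-1)[D(n-1) + D(n-2)]:
D(12) = (12-1) × [D(11) + D(10)]
      = 11 × [14684570 + 1334961]
      = 11 × 16019531
      = 176,214,841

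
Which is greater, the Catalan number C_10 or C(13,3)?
C_10
C_10 = C(20,10)/(10+1) = 184,756/11 = 16,796; C(13,3) = 286.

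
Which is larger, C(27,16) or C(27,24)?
C(27,16)=13,037,895, C(27,24)=2,925.
Final answer: C(27,16)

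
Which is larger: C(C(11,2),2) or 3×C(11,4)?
C(C(11,2),2)

C(C(11,2),2)=1,485, 3×C(11,4)=990.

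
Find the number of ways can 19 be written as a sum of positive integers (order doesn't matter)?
490

Solution: Pentagonal recurrence p(n) = p(n−1) + p(n−2) − p(n−5) − p(n−7) + …: p(19) = p(18) + p(17) − p(14) − p(12) + p(7) + p(4) = 385 + 297 − 135 − 77 + 15 + 5 = 490.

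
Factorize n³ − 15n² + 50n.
n³ − 15n² + 50n = n(n² − 15n + 50) = n(n − 5)(n − 10).
Final answer: n(n − 5)(n − 10)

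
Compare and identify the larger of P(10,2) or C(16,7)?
C(16,7)

Solution: P(10,2)=90, C(16,7)=11,440.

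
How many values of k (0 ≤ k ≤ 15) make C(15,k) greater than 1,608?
6

Explanation: Row 15 is unimodal and symmetric about k=15/2. C(15,4)=1,365 ≤ 1,608; C(15,5)=3,003 > 1,608; by symmetry C(15,k) > 1,608 for k = 5..10. That's 10 - 5 + 1 = 6 values.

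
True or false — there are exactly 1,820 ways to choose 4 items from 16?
C(16,4) = 1,820.

Answer: True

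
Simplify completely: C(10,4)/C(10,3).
C(n,k+1)/C(n,k) = (n−k)/(k+1). Here (10−3)/(3+1) = 7/4 = 7/4.

Answer: 7/4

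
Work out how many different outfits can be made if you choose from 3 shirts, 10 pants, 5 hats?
By the multiplication principle: 3 × 10 × 5 = 150.
Final answer: 150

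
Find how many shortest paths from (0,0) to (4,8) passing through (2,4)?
To (2,4): C(6,2)=15. From there: C(6,2)=15. Total: 225.

Answer: 225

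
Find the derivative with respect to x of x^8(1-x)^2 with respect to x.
Product rule: 8x^{7}(1-x)^{2} + x^8·(-2)(1-x)^{1}.
Final answer: 8x^7(1-x)^2 - 2x^8(1-x)^1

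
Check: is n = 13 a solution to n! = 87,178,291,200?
No

Solution: 13! = 13·12! = 13·479,001,600 = 6,227,020,800, which does not equal 87,178,291,200.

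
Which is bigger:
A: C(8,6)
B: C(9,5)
A=C(8,6)=28, B=C(9,5)=126.
Final answer: B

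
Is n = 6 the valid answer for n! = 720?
Yes

6! = 6·5! = 6·120 = 720, which equals 720.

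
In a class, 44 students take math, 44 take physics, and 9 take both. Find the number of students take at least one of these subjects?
79

Reasoning: |A∪B| = |A|+|B|-|A∩B| = 44+44-9 = 79.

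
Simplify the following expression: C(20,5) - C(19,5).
C(20,5) - C(19,5) = C(19,4) = 3,876.
Final answer: 3,876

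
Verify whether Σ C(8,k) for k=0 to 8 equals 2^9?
Binomial theorem: Σ C(8,k) = (1+1)^8 = 2^8 = 256; RHS 2^9 = 512.
Final answer: False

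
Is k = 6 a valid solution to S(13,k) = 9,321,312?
Yes

S(13,6) = 6·S(12,6) + S(12,5) = 6·1,323,652 + 1,379,400 = 9,321,312, which equals 9,321,312.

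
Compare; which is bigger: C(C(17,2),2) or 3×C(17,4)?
C(C(17,2),2)

Reasoning: C(C(17,2),2)=9,180, 3×C(17,4)=7,140.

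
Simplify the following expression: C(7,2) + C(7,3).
By Pascal's identity: C(8,3) = 56.
Final answer: 56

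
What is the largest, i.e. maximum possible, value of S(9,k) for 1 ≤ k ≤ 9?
Row S(9,k) for k = 1..9 (via S(n,k) = k·S(n−1,k) + S(n−1,k−1)): 1, 255, 3,025, 7,770, 6,951, 2,646, 462, 36, 1. The row is unimodal; maximum at k = 4: 7,770.

Answer: 7,770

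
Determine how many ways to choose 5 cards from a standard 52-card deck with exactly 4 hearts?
27,885

Explanation: 13 hearts and 39 non-hearts: C(13,4) × C(39,1) = 715 × 39 = 27,885.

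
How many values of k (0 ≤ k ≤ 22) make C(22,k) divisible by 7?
Checking C(22,k) mod 7 for k = 0..22: divisible at k = 2, 3, 4, 5, 6, 9, 10, 11, 12, 13, 16, 17, 18, 19, 20. That's 15 values.

Answer: 15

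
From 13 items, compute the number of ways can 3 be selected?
286

C(13,3) = 13! / (3! × (13-3)!)
         = 13! / (3! × 10!)
         = 286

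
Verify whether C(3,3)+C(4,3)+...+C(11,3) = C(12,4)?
True

Solution: Hockey stick identity gives Σ = C(12,4) = 495; RHS C(12,4) = 495.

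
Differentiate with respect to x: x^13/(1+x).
(13x^12(1+x) - x^13)/(1+x)²

Explanation: Quotient rule: [13x^{12}(1+x) - x^13]/(1+x)².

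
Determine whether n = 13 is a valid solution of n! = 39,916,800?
No

Reasoning: 13! = 13·12! = 13·479,001,600 = 6,227,020,800, which does not equal 39,916,800.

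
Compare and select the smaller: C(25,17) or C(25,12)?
C(25,17)

Explanation: C(25,17)=1,081,575, C(25,12)=5,200,300.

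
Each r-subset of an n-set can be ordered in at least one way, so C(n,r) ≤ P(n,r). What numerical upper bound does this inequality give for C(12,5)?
95,040
P(12,5) = 12·11·10·9·8 = 95,040, so C(12,5) ≤ 95,040. (The bound is loose by a factor of 5! = 120: C(12,5) = 95,040/120 = 792.)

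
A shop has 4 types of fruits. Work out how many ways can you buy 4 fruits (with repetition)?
35

Working:
Stars and bars: C(4+4-1, 4) = C(7, 4) = 35.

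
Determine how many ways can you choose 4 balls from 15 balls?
1,365

C(15,4) = 15! / (4! × (15-4)!)
         = 15! / (4! × 11!)
         = 1,365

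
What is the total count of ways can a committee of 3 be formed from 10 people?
120
C(10,3) = 10! / (3! × (10-3)!)
         = 10! / (3! × 7!)
         = 120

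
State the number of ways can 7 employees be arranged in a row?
5,040

Explanation: Arrangements of 7 distinct objects: 7! = 5,040.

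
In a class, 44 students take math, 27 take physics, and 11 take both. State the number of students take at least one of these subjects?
|A∪B| = |A|+|B|-|A∩B| = 44+27-11 = 60.

Answer: 60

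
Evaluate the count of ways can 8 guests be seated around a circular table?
Circular arrangements: (8-1)! = 5,040.
Final answer: 5,040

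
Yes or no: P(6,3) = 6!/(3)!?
Yes

Solution: Permutation formula P(n,k) = n!/(n-k)!: 6!/3! = 720/6 = 120 = P(6,3). The statement holds.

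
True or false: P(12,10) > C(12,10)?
True

P(12,10) = 239,500,800 and C(12,10) = 66; P(n,r) = r! × C(n,r) so P > C whenever r ≥ 2.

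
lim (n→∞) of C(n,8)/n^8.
1/40320

Working:
C(n,8) ≈ n^8/8! for large n. Limit = 1/8! = 1/40320.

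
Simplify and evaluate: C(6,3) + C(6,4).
35

Working:
By Pascal's identity: C(7,4) = 35.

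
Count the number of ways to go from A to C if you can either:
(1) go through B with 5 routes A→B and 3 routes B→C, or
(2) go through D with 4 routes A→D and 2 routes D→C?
23

Route via B: 5×3=15. Route via D: 4×2=8. Total: 23.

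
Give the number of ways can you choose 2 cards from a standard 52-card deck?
1,326

Explanation: C(52,2) = 1,326.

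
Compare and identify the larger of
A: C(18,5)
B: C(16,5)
A=C(18,5)=8,568, B=C(16,5)=4,368.
Final answer: A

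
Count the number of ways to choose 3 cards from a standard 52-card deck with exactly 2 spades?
13 spades and 39 non-spades: C(13,2) × C(39,1) = 78 × 39 = 3,042.
Final answer: 3,042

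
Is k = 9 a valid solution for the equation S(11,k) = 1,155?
Yes

S(11,9) = 9·S(10,9) + S(10,8) = 9·45 + 750 = 1,155, which equals 1,155.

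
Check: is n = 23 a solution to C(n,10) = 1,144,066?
Yes
C(23,10) = 23·22·21·20·19·18·17·16·15·14/10! = 4,151,586,700,800/3,628,800 = 1,144,066, which equals 1,144,066.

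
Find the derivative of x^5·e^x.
(5x^4 + x^5)e^x

Solution: Product rule: d/dx[x^5]·e^x + x^5·d/dx[e^x] = 5x^{4}e^x + x^5e^x.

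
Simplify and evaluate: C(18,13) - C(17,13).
6,188

C(18,13) - C(17,13) = C(17,12) = 6,188.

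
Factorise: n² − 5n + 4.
(n − 1)(n − 4)

Working:
Seek roots whose sum is 5 and product is 4: (1, 4). So n² − 5n + 4 = (n − 1)(n − 4).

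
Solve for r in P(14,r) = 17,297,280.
7

Explanation: P(14,r) = 14·13·…·(14−r+1), a product of r factors. Multiplying down from 14: 14 = 14; 14·13 = 182; 14·13·12 = 2,184; 14·13·12·11 = 24,024; 14·13·12·11·10 = 240,240; 14·13·12·11·10·9 = 2,162,160; 14·13·12·11·10·9·8 = 17,297,280 ✓ (7 factors). So r = 7.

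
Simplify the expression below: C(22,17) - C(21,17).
C(22,17) - C(21,17) = C(21,16) = 20,349.

Answer: 20,349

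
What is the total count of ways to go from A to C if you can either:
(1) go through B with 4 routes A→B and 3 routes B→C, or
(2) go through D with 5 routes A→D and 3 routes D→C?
27

Solution: Route via B: 4×3=12. Route via D: 5×3=15. Total: 27.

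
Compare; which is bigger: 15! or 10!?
15!=1,307,674,368,000, 10!=3,628,800. 15! > 10!.

Answer: 15!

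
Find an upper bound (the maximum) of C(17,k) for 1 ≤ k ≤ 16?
24,310

Reasoning: C(17,k) is maximised at the centre of the row: C(17,8) = 24,310.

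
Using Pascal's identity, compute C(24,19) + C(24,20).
53,130

C(24,19) + C(24,20) = C(25,20) = 53,130.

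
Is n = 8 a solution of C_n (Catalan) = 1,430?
Yes

Explanation: C_8 = C(16,8)/(8+1) = 12,870/9 = 1,430, which equals 1,430.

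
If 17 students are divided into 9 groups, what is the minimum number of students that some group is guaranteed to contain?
2
Pigeonhole: ⌈17/9⌉ = 2.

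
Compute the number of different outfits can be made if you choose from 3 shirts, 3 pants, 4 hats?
36

By the multiplication principle: 3 × 3 × 4 = 36.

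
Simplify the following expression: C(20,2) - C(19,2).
19

Working:
C(20,2) - C(19,2) = C(19,1) = 19.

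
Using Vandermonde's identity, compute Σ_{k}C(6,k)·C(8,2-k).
91
= C(6+8,2) = C(14,2) = 91.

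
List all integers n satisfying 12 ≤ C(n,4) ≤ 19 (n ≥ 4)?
C(5,4)=5; C(6,4)=15; C(7,4)=35. So valid n = 6.
Final answer: 6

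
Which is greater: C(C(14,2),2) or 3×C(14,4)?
C(C(14,2),2)

Reasoning: C(C(14,2),2)=4,095, 3×C(14,4)=3,003.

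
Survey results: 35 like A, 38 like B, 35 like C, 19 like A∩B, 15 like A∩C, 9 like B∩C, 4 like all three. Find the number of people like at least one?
69

Explanation: |A∪B∪C| = 35+38+35-19-15-9+4 = 69.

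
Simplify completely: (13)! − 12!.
5,748,019,200

Solution: (13)! − 12! = (13)·12! − 12! = (13−1)·12! = 12·12! = 5,748,019,200.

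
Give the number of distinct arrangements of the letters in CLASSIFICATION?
Word has 14 letters (C=2, L=1, A=2, S=2, I=3, F=1, T=1, O=1, N=1). Arrangements: 14!/Π(k!) = 1,816,214,400.

Answer: 1,816,214,400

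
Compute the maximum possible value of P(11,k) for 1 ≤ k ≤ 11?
39,916,800
P(11,k) increases in k, so maximum at k = 11: 11! = 39,916,800.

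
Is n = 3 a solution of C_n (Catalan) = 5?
Yes

Solution: C_3 = C(6,3)/(3+1) = 20/4 = 5, which equals 5.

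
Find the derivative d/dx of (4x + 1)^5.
20(4x + 1)^4

Explanation: Chain rule: 5(4x+1)^{4} × 4 = 20(4x+1)^{4}.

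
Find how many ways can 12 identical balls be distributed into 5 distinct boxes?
1,820

Working:
C(12+5-1, 5-1) = C(16, 4) = 1,820.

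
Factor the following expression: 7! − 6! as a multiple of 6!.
6 × 6! = 4,320
7! − 6! = 7·6! − 6! = (7 − 1)·6! = 6 × 6! = 4,320.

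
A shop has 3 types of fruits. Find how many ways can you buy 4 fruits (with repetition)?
15
Stars and bars: C(4+3-1, 4) = C(6, 4) = 15.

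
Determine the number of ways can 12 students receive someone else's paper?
176,214,841
Using D(n) = (n-1)[D(n-1) + D(n-2)]:
D(12) = (12-1) × [D(11) + D(10)]
      = 11 × [14684570 + 1334961]
      = 11 × 16019531
      = 176,214,841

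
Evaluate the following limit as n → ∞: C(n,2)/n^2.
C(n,2) ≈ n^2/2! for large n. Limit = 1/2! = 1/2.

Answer: 1/2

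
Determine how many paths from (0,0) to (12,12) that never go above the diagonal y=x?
208,012

Reasoning: Counted by the Catalan number C_12: C_12 = C(24,12)/(12+1) = 2,704,156/13 = 208,012.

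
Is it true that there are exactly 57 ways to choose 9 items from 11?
False

Reasoning: C(11,9) = 55 ≠ 57.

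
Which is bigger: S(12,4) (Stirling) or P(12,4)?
S(12,4)
S(12,4) = 4·S(11,4) + S(11,3) = 4·145,750 + 28,501 = 611,501; P(12,4) = 11,880.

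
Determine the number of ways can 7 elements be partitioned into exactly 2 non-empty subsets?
63

Solution: This equals S(7,2), the Stirling number of the 2nd kind.
Using the Stirling recurrence: S(n,k) = k·S(n-1,k) + S(n-1,k-1)
S(7,2) = 2·S(6,2) + S(6,1)
         = 2·31 + 1
         = 62 + 1
         = 63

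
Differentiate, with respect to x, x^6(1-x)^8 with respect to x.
6x^5(1-x)^8 - 8x^6(1-x)^7

Working:
Product rule: 6x^{5}(1-x)^{8} + x^6·(-8)(1-x)^{7}.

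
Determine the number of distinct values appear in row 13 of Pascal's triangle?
7
Row 13 has entries C(13,0)..C(13,13); by symmetry C(13,k)=C(13,13-k), giving 7 distinct values.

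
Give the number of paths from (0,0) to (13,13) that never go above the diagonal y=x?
742,900

Explanation: Counted by the Catalan number C_13: C_13 = C(26,13)/(13+1) = 10,400,600/14 = 742,900.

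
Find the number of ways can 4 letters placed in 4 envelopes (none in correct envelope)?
9

Solution: Using D(n) = (n-1)[D(n-1) + D(n-2)]:
D(4) = (4-1) × [D(3) + D(2)]
      = 3 × [2 + 1]
      = 3 × 3
      = 9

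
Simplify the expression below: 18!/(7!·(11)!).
31,824

This is C(18,7) = 31,824.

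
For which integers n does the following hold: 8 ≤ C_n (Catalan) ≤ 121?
C_3=5; C_4=14; C_5=42; C_6=132. So valid n = 4, 5.
Final answer: 4, 5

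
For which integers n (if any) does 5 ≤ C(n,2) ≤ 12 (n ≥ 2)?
4, 5

Explanation: C(3,2)=3; C(4,2)=6; C(5,2)=10; C(6,2)=15. So valid n = 4, 5.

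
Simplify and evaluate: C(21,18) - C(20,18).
1,140

Reasoning: C(21,18) - C(20,18) = C(20,17) = 1,140.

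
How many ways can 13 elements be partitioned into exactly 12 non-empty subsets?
78

Explanation: This equals S(13,12), the Stirling number of the 2nd kind.
Using the Stirling recurrence: S(n,k) = k·S(n-1,k) + S(n-1,k-1)
S(13,12) = 12·S(12,12) + S(12,11)
         = 12·1 + 66
         = 12 + 66
         = 78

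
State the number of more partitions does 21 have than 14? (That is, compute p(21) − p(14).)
Pentagonal recurrence p(n) = p(n−1) + p(n−2) − p(n−5) − p(n−7) + …: p(21) = p(20) + p(19) − p(16) − p(14) + p(9) + p(6) = 627 + 490 − 231 − 135 + 30 + 11 = 792.
p(14) = p(13) + p(12) − p(9) − p(7) + p(2) = 101 + 77 − 30 − 15 + 2 = 135.
Difference = 792 − 135 = 657.

Answer: 657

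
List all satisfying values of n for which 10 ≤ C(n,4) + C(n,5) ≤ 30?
6
C(5,4)+C(5,5)=6; C(6,4)+C(6,5)=21; C(7,4)+C(7,5)=56. So valid n = 6.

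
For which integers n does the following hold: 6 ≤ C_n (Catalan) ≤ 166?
4, 5, 6

C_3=5; C_4=14; C_5=42; C_6=132; C_7=429. So valid n = 4, 5, 6.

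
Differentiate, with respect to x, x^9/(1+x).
(9x^8(1+x) - x^9)/(1+x)²
Quotient rule: [9x^{8}(1+x) - x^9]/(1+x)².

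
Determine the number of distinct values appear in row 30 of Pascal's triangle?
16

Solution: Row 30 has entries C(30,0)..C(30,30); by symmetry C(30,k)=C(30,30-k), giving 16 distinct values.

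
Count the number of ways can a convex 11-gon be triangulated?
4,862

Working:
Using the Catalan number formula: C_n = C(2n, n) / (n+1)
C_9 = C(18, 9) / (9+1)
     = 48620 / 10
     = 4,862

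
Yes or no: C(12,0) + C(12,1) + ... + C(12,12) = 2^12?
Yes

Solution: Binomial theorem with x = y = 1: Σ C(12,i) = (1+1)^12 = 2^12 = 4,096. The statement holds.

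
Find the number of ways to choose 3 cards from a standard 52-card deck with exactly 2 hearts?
3,042
13 hearts and 39 non-hearts: C(13,2) × C(39,1) = 78 × 39 = 3,042.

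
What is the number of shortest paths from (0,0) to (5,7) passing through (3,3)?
To (3,3): C(6,3)=20. From there: C(6,2)=15. Total: 300.

Answer: 300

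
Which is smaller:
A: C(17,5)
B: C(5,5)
B

A=C(17,5)=6,188, B=C(5,5)=1.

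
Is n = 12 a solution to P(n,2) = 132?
Yes

Working:
P(12,2) = 12·11 = 132, which equals 132.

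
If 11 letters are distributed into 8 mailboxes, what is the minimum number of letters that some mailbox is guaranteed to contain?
2
Pigeonhole: ⌈11/8⌉ = 2.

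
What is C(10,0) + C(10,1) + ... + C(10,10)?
1,024
Sum of binomial coefficients = 2^10 = 1,024.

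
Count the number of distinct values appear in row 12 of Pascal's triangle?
7

Explanation: Row 12 has entries C(12,0)..C(12,12); by symmetry C(12,k)=C(12,12-k), giving 7 distinct values.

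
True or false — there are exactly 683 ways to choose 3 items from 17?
False

Solution: C(17,3) = 680 ≠ 683.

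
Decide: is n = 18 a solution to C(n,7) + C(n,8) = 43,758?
C(18,7) + C(18,8) = 31,824 + 43,758 = 75,582, which does not equal 43,758.

Answer: No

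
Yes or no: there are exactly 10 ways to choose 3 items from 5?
C(5,3) = 10.
Final answer: Yes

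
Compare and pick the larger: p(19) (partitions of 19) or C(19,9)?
Pentagonal recurrence p(n) = p(n−1) + p(n−2) − p(n−5) − p(n−7) + …: p(19) = p(18) + p(17) − p(14) − p(12) + p(7) + p(4) = 385 + 297 − 135 − 77 + 15 + 5 = 490; C(19,9) = 92,378.
Final answer: C(19,9)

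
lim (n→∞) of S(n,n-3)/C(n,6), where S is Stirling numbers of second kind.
The leading term of S(n,n-3) as a polynomial in n is (5)!!·C(n,6), so the ratio → (5)!! = 15.
Final answer: 15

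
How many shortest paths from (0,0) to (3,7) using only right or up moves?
120

Reasoning: Choose 3 rights from 10 moves: C(10,3) = 120.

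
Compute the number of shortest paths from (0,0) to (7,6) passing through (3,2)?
700

Reasoning: To (3,2): C(5,3)=10. From there: C(8,4)=70. Total: 700.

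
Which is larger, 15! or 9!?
15!
15!=1,307,674,368,000, 9!=362,880. 15! > 9!.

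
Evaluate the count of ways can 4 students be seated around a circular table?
6

Circular arrangements: (4-1)! = 6.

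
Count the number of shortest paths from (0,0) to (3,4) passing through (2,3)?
To (2,3): C(5,2)=10. From there: C(2,1)=2. Total: 20.

Answer: 20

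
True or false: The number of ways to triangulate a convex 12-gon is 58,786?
False

Reasoning: Triangulations of a convex 12-gon are counted by the Catalan number C_10: C_10 = C(20,10)/(10+1) = 184,756/11 = 16,796.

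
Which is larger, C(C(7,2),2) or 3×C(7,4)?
C(C(7,2),2)

C(C(7,2),2)=210, 3×C(7,4)=105.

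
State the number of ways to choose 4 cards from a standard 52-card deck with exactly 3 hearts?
13 hearts and 39 non-hearts: C(13,3) × C(39,1) = 286 × 39 = 11,154.

Answer: 11,154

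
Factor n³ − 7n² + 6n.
n³ − 7n² + 6n = n(n² − 7n + 6) = n(n − 1)(n − 6).
Final answer: n(n − 1)(n − 6)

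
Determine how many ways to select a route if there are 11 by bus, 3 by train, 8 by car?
22
By the addition principle: 11 + 3 + 8 = 22.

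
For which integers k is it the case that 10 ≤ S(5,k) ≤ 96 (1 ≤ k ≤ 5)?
2, 3, 4

Solution: S(5,1)=1; S(5,2)=15; S(5,3)=25; S(5,4)=10; S(5,5)=1. So valid k = 2, 3, 4.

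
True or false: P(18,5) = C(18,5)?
P(18,5) = 1,028,160 and C(18,5) = 8,568; P(n,r) = r! × C(n,r) so P > C whenever r ≥ 2.
Final answer: False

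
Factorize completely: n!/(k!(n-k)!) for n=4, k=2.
C(4,2) = 6

Reasoning: This is the binomial coefficient C(4,2) = 6.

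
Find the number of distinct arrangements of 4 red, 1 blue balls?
5

Multinomial: 5!/(4! × 1!) = 5.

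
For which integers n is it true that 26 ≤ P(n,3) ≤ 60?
5

Reasoning: P(4,3)=24; P(5,3)=60; P(6,3)=120. So valid n = 5.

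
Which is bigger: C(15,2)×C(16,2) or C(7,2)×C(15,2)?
C(15,2)×C(16,2)=12,600, C(7,2)×C(15,2)=2,205.
Final answer: C(15,2)×C(16,2)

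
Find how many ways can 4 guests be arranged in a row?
Arrangements of 4 distinct objects: 4! = 24.

Answer: 24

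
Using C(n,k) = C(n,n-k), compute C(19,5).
11,628
C(19,5) = C(19,14) = 11,628.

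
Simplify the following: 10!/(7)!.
720

Solution: This equals 10×9×8 = 720.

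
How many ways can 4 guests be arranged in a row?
24

Solution: Arrangements of 4 distinct objects: 4! = 24.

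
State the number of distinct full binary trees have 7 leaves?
132

Explanation: Using the Catalan number formula: C_n = C(2n, n) / (n+1)
C_6 = C(12, 6) / (6+1)
     = 924 / 7
     = 132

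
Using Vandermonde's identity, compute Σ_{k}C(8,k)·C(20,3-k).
3,276

= C(8+20,3) = C(28,3) = 3,276.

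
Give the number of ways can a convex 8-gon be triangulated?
Using the Catalan number formula: C_n = C(2n, n) / (n+1)
C_6 = C(12, 6) / (6+1)
     = 924 / 7
     = 132

Answer: 132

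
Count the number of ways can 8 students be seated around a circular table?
5,040

Reasoning: Circular arrangements: (8-1)! = 5,040.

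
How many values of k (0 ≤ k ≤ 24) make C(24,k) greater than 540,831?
9

Row 24 is unimodal and symmetric about k=24/2. C(24,7)=346,104 ≤ 540,831; C(24,8)=735,471 > 540,831; by symmetry C(24,k) > 540,831 for k = 8..16. That's 16 - 8 + 1 = 9 values.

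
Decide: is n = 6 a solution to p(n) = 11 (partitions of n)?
Pentagonal recurrence p(n) = p(n−1) + p(n−2) − p(n−5) − p(n−7) + …: p(6) = p(5) + p(4) − p(1) = 7 + 5 − 1 = 11, which equals 11.

Answer: Yes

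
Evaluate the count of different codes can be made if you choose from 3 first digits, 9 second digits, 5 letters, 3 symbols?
405

By the multiplication principle: 3 × 9 × 5 × 3 = 405.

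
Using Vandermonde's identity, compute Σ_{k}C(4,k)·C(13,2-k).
136

Working:
= C(4+13,2) = C(17,2) = 136.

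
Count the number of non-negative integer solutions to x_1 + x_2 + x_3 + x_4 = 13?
560

Working:
C(13+4-1, 4-1) = 560.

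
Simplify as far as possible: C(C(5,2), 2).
45
C(5,2) = 10, then C(10, 2) = 45.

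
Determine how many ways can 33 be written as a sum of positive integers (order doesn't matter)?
10,143

Reasoning: Pentagonal recurrence p(n) = p(n−1) + p(n−2) − p(n−5) − p(n−7) + …: p(33) = p(32) + p(31) − p(28) − p(26) + p(21) + p(18) − p(11) − p(7) = 8,349 + 6,842 − 3,718 − 2,436 + 792 + 385 − 56 − 15 = 10,143.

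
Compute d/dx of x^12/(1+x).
(12x^11(1+x) - x^12)/(1+x)²
Quotient rule: [12x^{11}(1+x) - x^12]/(1+x)².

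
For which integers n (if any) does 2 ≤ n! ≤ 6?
2, 3
n! is strictly increasing; 2! = 2 and 3! = 6, so valid n = 2, 3.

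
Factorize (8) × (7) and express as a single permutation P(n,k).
P(8,2) = 8!/(6)!

Working:
Product of 2 consecutive descending integers starting at 8: P(8,2) = 8!/6! = 56.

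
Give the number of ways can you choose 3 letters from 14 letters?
C(14,3) = 14! / (3! × (14-3)!)
         = 14! / (3! × 11!)
         = 364

Answer: 364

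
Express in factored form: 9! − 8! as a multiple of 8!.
9! − 8! = 9·8! − 8! = (9 − 1)·8! = 8 × 8! = 322,560.
Final answer: 8 × 8! = 322,560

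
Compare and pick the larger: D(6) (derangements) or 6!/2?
D(6) = (6-1)·[D(5) + D(4)] = 5·[44 + 9] = 265; 6!/2 = 720/2 = 360.

Answer: 6!/2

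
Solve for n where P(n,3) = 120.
6
P(n,3) = n(n−1)(n−2) is increasing in n; n(n−1)(n−2) ≈ (n−1)^3 = 120 gives n ≈ 5.9. Check: P(4,3) = 24, P(5,3) = 60, P(6,3) = 120 ✓. So n = 6.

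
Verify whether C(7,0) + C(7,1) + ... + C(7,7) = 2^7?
True

Working:
Binomial theorem with x = y = 1: Σ C(7,i) = (1+1)^7 = 2^7 = 128. The statement holds.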